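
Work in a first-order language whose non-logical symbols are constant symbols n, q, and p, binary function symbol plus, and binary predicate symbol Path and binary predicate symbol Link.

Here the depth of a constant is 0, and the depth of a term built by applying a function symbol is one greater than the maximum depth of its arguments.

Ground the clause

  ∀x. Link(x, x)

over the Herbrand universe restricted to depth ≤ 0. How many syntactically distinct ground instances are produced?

3

Ground terms of depth ≤ 0:
  Let N_k = |{terms of depth ≤ k}|. Then N_0 = 3 and N_k = 3 + N_{k-1}^2 for k ≥ 1 (one summand per function symbol, arity giving the exponent).
  N_0 = 3
So there are 3 ground terms available for substitution.
There is 1 variable to instantiate (x),  occurring in at least one literal, so different choices give different ground instances.
Number of ground instances = 3.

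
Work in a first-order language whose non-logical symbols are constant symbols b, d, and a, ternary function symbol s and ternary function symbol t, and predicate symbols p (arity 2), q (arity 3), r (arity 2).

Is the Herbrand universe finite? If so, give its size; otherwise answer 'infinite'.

infinite

The signature has at least one function symbol (s, arity 3) and at least one constant (b).
Iterating s gives infinitely many distinct ground terms: b, s(b, b, b), s(s(b, b, b), s(b, b, b), s(b, b, b)), ...
So the Herbrand universe is infinite.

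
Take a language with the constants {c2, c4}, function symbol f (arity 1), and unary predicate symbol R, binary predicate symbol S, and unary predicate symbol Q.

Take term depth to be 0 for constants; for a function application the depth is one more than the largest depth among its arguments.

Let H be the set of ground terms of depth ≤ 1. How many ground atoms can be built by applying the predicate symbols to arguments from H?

First count ground terms of depth ≤ 1.
If N_k denotes the number of depth-≤k ground terms, the 2 constants give N_0 = 2, and each function symbol of arity r contributes N_{k-1}^r new terms at level k: N_k = 2 + N_{k-1}.
N_0 = 2
N_1 = 2 + 2 = 4
Explicitly: c2, c4, f(c2), f(c4).
So |H| = 4.
A ground atom is a predicate applied to a tuple of terms from H, so the count is the sum over predicates of |H|^arity:
  R: 4;  S: 4^2 = 16;  Q: 4
Total ground atoms: 4 + 16 + 4 = 24.

24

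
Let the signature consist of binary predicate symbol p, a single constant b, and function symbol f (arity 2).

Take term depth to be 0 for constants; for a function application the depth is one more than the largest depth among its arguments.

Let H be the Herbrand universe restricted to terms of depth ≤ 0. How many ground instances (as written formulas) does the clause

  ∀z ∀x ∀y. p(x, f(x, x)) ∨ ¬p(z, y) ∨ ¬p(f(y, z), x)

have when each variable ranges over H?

1

Ground terms of depth ≤ 0:
  Let N_k count ground terms of depth at most k. Each non-constant term of depth ≤ k is some function symbol applied to depth-≤(k−1) arguments, giving N_k = 1 + N_{k-1}^2.
  N_0 = 1
  Explicitly: b.
So there is exactly 1 ground term available for substitution.
The body mentions every one of the 3 quantified variables; since ground terms form a free algebra, no two substitutions collapse to the same formula.
Number of ground instances = 1^3 = 1.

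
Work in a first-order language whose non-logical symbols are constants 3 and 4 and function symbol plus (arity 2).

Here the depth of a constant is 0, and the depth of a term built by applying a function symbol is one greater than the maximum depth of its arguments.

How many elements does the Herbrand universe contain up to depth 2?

Write N_k for the number of ground terms of depth ≤ k. A term of depth ≤ k is either a constant or a function symbol applied to arguments of depth ≤ k−1, so N_k = 2 + N_{k-1}^2.
N_0 = 2
N_1 = 2 + 2^2 = 6
N_2 = 2 + 6^2 = 38

38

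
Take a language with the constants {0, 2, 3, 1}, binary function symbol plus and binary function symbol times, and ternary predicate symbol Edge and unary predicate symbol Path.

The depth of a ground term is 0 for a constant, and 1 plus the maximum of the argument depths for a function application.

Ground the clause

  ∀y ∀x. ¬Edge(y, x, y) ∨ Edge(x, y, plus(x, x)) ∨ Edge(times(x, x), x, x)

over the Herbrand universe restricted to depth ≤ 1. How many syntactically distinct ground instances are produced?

1296

Ground terms of depth ≤ 1:
  Let N_k count ground terms of depth at most k. Each non-constant term of depth ≤ k is some function symbol applied to depth-≤(k−1) arguments, giving N_k = 4 + N_{k-1}^2 + N_{k-1}^2.
  N_0 = 4
  N_1 = 4 + 4^2 + 4^2 = 36
So there are 36 ground terms available for substitution.
Each of y, x ranges independently over the available ground terms, and distinct assignments produce distinct instances.
Number of ground instances = 36^2 = 1296.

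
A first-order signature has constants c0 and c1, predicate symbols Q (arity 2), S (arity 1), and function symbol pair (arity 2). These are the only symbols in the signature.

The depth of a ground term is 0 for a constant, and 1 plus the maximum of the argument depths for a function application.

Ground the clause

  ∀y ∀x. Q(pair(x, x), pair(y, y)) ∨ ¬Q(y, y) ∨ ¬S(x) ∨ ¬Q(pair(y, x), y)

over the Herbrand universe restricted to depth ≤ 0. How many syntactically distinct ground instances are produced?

Ground terms of depth ≤ 0:
  Let N_k = |{terms of depth ≤ k}|. Then N_0 = 2 and N_k = 2 + N_{k-1}^2 for k ≥ 1 (one summand per function symbol, arity giving the exponent).
  N_0 = 2
So there are 2 ground terms available for substitution.
The body mentions every one of the 2 quantified variables; since ground terms form a free algebra, no two substitutions collapse to the same formula.
Number of ground instances = 2^2 = 4.

4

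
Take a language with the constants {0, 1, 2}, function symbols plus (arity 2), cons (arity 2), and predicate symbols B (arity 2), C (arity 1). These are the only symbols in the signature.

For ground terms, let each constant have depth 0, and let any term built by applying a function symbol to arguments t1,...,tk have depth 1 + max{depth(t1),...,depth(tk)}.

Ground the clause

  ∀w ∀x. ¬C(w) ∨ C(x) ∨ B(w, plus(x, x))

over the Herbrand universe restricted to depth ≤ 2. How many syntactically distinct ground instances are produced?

783225

Ground terms of depth ≤ 2:
  Write N_k for the number of ground terms of depth ≤ k. A term of depth ≤ k is either a constant or a function symbol applied to arguments of depth ≤ k−1, so N_k = 3 + N_{k-1}^2 + N_{k-1}^2.
  N_0 = 3
  N_1 = 3 + 3^2 + 3^2 = 21
  N_2 = 3 + 21^2 + 21^2 = 885
So there are 885 ground terms available for substitution.
There are 2 variables to instantiate (w, x), each occurring in at least one literal, so different choices give different ground instances.
Number of ground instances = 885^2 = 783225.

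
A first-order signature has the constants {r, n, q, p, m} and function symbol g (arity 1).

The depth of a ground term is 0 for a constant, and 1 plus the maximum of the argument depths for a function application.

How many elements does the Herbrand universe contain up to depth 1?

10

Let N_k count ground terms of depth at most k. Each non-constant term of depth ≤ k is some function symbol applied to depth-≤(k−1) arguments, giving N_k = 5 + N_{k-1}.
N_0 = 5
N_1 = 5 + 5 = 10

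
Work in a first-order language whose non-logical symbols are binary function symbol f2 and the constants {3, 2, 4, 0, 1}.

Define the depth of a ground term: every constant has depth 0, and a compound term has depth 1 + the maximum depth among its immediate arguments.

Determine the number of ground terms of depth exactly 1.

If N_k denotes the number of depth-≤k ground terms, the 5 constants give N_0 = 5, and each function symbol of arity r contributes N_{k-1}^r new terms at level k: N_k = 5 + N_{k-1}^2.
N_0 = 5
N_1 = 5 + 5^2 = 30
Terms of depth exactly 1: N_1 − N_0 = 30 − 5 = 25.

25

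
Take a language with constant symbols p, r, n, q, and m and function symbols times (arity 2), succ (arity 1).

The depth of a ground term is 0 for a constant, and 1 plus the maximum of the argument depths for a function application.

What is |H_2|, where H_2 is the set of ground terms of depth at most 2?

Count level by level. With function symbols times/2, succ/1, the terms of depth ≤ k are the 5 constants together with each function applied to depth-≤(k−1) tuples, so N_k = 5 + N_{k-1}^2 + N_{k-1}.
N_0 = 5
N_1 = 5 + 5^2 + 5 = 35
N_2 = 5 + 35^2 + 35 = 1265

1265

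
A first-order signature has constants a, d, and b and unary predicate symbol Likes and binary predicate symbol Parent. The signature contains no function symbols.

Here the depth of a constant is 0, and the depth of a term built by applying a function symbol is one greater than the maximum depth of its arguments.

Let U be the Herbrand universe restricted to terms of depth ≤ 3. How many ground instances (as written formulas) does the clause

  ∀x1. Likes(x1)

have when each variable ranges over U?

3

Ground terms of depth ≤ 3:
  With no function symbols every ground term is a constant, so there are exactly 3 ground terms at every depth bound.
  N_0 = 3
  N_1 = 3
  N_2 = 3
  N_3 = 3
  Explicitly: a, d, b.
So there are 3 ground terms available for substitution.
There is 1 variable to instantiate (x1),  occurring in at least one literal, so different choices give different ground instances.
Number of ground instances = 3.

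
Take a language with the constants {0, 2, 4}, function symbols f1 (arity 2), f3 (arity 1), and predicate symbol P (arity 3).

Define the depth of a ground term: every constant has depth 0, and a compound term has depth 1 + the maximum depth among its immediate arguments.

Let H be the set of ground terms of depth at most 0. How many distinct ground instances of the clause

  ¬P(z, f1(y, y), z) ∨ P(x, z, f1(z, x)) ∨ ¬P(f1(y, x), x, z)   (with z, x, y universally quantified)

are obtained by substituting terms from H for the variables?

Ground terms of depth ≤ 0:
  Count level by level. With function symbols f1/2, f3/1, the terms of depth ≤ k are the 3 constants together with each function applied to depth-≤(k−1) tuples, so N_k = 3 + N_{k-1}^2 + N_{k-1}.
  N_0 = 3
  Explicitly: 0, 2, 4.
So there are 3 ground terms available for substitution.
The body mentions every one of the 3 quantified variables; since ground terms form a free algebra, no two substitutions collapse to the same formula.
Number of ground instances = 3^3 = 27.

27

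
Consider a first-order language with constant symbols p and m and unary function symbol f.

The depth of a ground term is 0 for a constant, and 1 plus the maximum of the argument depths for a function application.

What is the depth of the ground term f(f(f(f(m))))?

depth(f(m)) = 1 + depth(m) = 1 + 0 = 1
depth(f(f(m))) = 1 + depth(f(m)) = 1 + 1 = 2
depth(f(f(f(m)))) = 1 + depth(f(f(m))) = 1 + 2 = 3
depth(f(f(f(f(m))))) = 1 + depth(f(f(f(m)))) = 1 + 3 = 4

4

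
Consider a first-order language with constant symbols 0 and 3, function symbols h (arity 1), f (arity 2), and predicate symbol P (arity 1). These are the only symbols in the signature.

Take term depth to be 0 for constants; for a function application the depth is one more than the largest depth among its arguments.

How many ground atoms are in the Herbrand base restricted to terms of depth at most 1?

8

First count ground terms of depth ≤ 1.
If N_k denotes the number of depth-≤k ground terms, the 2 constants give N_0 = 2, and each function symbol of arity r contributes N_{k-1}^r new terms at level k: N_k = 2 + N_{k-1} + N_{k-1}^2.
N_0 = 2
N_1 = 2 + 2 + 2^2 = 8
Explicitly: 0, 3, h(0), h(3), f(0, 0), f(0, 3), f(3, 0), f(3, 3).
So |H| = 8.
Each predicate of arity r yields |H|^r ground atoms (one per choice of an r-tuple from H):
  P: 8
Total ground atoms: 8.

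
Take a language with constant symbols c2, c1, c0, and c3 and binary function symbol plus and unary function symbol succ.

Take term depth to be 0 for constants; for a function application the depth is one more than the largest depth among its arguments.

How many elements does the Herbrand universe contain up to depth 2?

604

Let N_k count ground terms of depth at most k. Each non-constant term of depth ≤ k is some function symbol applied to depth-≤(k−1) arguments, giving N_k = 4 + N_{k-1}^2 + N_{k-1}.
N_0 = 4
N_1 = 4 + 4^2 + 4 = 24
N_2 = 4 + 24^2 + 24 = 604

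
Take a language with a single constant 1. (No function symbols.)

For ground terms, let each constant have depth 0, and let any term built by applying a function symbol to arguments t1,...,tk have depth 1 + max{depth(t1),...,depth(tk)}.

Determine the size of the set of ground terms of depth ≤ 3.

With no function symbols every ground term is a constant, so there is exactly 1 ground term at every depth bound.
N_0 = 1
N_1 = 1
N_2 = 1
N_3 = 1
Explicitly: 1.

1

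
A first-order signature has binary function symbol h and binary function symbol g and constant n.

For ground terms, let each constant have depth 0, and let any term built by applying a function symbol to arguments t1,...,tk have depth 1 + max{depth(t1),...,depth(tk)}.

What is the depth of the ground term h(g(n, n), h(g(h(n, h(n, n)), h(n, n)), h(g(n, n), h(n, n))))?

depth(g(n, n)) = 1 + max(0, 0) = 1
depth(h(n, n)) = 1 + max(0, 0) = 1
depth(h(n, h(n, n))) = 1 + max(0, 1) = 2
depth(g(h(n, h(n, n)), h(n, n))) = 1 + max(2, 1) = 3
depth(h(g(n, n), h(n, n))) = 1 + max(1, 1) = 2
depth(h(g(h(n, h(n, n)), h(n, n)), h(g(n, n), h(n, n)))) = 1 + max(3, 2) = 4
depth(h(g(n, n), h(g(h(n, h(n, n)), h(n, n)), h(g(n, n), h(n, n))))) = 1 + max(1, 4) = 5

5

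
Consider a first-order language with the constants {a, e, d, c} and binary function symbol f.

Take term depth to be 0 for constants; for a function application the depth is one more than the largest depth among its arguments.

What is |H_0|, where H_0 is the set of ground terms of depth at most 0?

4

Let N_k = |{terms of depth ≤ k}|. Then N_0 = 4 and N_k = 4 + N_{k-1}^2 for k ≥ 1 (one summand per function symbol, arity giving the exponent).
N_0 = 4
Explicitly: a, e, d, c.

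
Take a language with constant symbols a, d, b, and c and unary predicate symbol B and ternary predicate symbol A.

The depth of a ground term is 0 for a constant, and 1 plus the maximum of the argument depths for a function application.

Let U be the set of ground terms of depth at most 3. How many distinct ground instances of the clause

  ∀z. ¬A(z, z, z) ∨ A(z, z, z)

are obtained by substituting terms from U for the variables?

4

Ground terms of depth ≤ 3:
  With no function symbols every ground term is a constant, so there are exactly 4 ground terms at every depth bound.
  N_0 = 4
  N_1 = 4
  N_2 = 4
  N_3 = 4
  Explicitly: a, d, b, c.
So there are 4 ground terms available for substitution.
The body mentions the single quantified variable z; since ground terms form a free algebra, no two substitutions collapse to the same formula.
Number of ground instances = 4.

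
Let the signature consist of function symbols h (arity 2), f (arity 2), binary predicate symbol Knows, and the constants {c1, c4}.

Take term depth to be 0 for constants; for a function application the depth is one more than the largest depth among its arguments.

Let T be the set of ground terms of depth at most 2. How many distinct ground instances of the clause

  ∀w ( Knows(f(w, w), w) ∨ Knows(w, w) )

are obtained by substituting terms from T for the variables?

Ground terms of depth ≤ 2:
  Write N_k for the number of ground terms of depth ≤ k. A term of depth ≤ k is either a constant or a function symbol applied to arguments of depth ≤ k−1, so N_k = 2 + N_{k-1}^2 + N_{k-1}^2.
  N_0 = 2
  N_1 = 2 + 2^2 + 2^2 = 10
  N_2 = 2 + 10^2 + 10^2 = 202
So there are 202 ground terms available for substitution.
There is 1 variable to instantiate (w),  occurring in at least one literal, so different choices give different ground instances.
Number of ground instances = 202.

202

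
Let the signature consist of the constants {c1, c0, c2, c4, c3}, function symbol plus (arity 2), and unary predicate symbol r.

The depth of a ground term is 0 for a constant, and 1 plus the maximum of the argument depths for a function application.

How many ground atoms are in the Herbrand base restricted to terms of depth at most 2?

First count ground terms of depth ≤ 2.
Let N_k = |{terms of depth ≤ k}|. Then N_0 = 5 and N_k = 5 + N_{k-1}^2 for k ≥ 1 (one summand per function symbol, arity giving the exponent).
N_0 = 5
N_1 = 5 + 5^2 = 30
N_2 = 5 + 30^2 = 905
So |H| = 905.
A ground atom is a predicate applied to a tuple of terms from H, so the count is the sum over predicates of |H|^arity:
  r: 905
Total ground atoms: 905.

905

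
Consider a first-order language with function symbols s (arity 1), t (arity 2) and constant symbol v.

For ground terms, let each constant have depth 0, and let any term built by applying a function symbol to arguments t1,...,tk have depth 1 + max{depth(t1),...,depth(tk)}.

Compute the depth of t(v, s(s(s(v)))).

depth(s(v)) = 1 + depth(v) = 1 + 0 = 1
depth(s(s(v))) = 1 + depth(s(v)) = 1 + 1 = 2
depth(s(s(s(v)))) = 1 + depth(s(s(v))) = 1 + 2 = 3
depth(t(v, s(s(s(v))))) = 1 + max(0, 3) = 4

4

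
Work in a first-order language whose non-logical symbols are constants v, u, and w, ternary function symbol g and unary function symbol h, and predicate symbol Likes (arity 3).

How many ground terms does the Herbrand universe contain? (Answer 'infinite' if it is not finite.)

infinite

The signature has at least one function symbol (g, arity 3) and at least one constant (v).
Iterating g gives infinitely many distinct ground terms: v, g(v, v, v), g(g(v, v, v), g(v, v, v), g(v, v, v)), ...
So the Herbrand universe is infinite.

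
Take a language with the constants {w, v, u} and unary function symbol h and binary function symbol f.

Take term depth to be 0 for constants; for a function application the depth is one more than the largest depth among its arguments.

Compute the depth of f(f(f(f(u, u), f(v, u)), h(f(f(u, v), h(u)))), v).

depth(f(u, u)) = 1 + max(0, 0) = 1
depth(f(v, u)) = 1 + max(0, 0) = 1
depth(f(f(u, u), f(v, u))) = 1 + max(1, 1) = 2
depth(f(u, v)) = 1 + max(0, 0) = 1
depth(h(u)) = 1 + depth(u) = 1 + 0 = 1
depth(f(f(u, v), h(u))) = 1 + max(1, 1) = 2
depth(h(f(f(u, v), h(u)))) = 1 + depth(f(f(u, v), h(u))) = 1 + 2 = 3
depth(f(f(f(u, u), f(v, u)), h(f(f(u, v), h(u))))) = 1 + max(2, 3) = 4
depth(f(f(f(f(u, u), f(v, u)), h(f(f(u, v), h(u)))), v)) = 1 + max(4, 0) = 5

5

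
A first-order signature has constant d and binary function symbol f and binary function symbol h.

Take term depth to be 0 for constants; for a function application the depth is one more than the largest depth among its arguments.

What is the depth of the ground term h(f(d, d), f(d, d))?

depth(f(d, d)) = 1 + max(0, 0) = 1
depth(h(f(d, d), f(d, d))) = 1 + max(1, 1) = 2

2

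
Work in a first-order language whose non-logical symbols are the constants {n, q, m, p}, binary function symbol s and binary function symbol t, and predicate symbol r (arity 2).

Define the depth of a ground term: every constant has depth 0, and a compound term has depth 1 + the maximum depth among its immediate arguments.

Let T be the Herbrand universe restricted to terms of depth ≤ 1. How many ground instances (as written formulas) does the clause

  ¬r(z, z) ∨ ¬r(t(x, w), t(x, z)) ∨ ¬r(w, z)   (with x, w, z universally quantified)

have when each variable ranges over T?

Ground terms of depth ≤ 1:
  Let N_k = |{terms of depth ≤ k}|. Then N_0 = 4 and N_k = 4 + N_{k-1}^2 + N_{k-1}^2 for k ≥ 1 (one summand per function symbol, arity giving the exponent).
  N_0 = 4
  N_1 = 4 + 4^2 + 4^2 = 36
So there are 36 ground terms available for substitution.
The body mentions every one of the 3 quantified variables; since ground terms form a free algebra, no two substitutions collapse to the same formula.
Number of ground instances = 36^3 = 46656.

46656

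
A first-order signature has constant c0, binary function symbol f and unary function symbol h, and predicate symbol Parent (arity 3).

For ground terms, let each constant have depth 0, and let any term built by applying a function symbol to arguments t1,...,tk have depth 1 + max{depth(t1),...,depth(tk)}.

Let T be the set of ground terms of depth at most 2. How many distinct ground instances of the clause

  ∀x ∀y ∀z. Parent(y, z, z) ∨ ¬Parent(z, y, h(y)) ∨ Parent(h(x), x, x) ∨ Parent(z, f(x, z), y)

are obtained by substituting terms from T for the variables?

2197

Ground terms of depth ≤ 2:
  If N_k denotes the number of depth-≤k ground terms, the 1 constant gives N_0 = 1, and each function symbol of arity r contributes N_{k-1}^r new terms at level k: N_k = 1 + N_{k-1}^2 + N_{k-1}.
  N_0 = 1
  N_1 = 1 + 1^2 + 1 = 3
  N_2 = 1 + 3^2 + 3 = 13
So there are 13 ground terms available for substitution.
There are 3 variables to instantiate (x, y, z), each occurring in at least one literal, so different choices give different ground instances.
Number of ground instances = 13^3 = 2197.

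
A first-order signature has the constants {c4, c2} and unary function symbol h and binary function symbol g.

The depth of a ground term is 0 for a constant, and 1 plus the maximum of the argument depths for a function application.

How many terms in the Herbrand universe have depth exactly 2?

66

If N_k denotes the number of depth-≤k ground terms, the 2 constants give N_0 = 2, and each function symbol of arity r contributes N_{k-1}^r new terms at level k: N_k = 2 + N_{k-1} + N_{k-1}^2.
N_0 = 2
N_1 = 2 + 2 + 2^2 = 8
N_2 = 2 + 8 + 8^2 = 74
Terms of depth exactly 2: N_2 − N_1 = 74 − 8 = 66.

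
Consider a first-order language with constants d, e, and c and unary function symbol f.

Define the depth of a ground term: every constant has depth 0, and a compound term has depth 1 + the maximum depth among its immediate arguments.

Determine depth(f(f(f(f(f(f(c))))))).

depth(f(c)) = 1 + depth(c) = 1 + 0 = 1
depth(f(f(c))) = 1 + depth(f(c)) = 1 + 1 = 2
depth(f(f(f(c)))) = 1 + depth(f(f(c))) = 1 + 2 = 3
depth(f(f(f(f(c))))) = 1 + depth(f(f(f(c)))) = 1 + 3 = 4
depth(f(f(f(f(f(c)))))) = 1 + depth(f(f(f(f(c))))) = 1 + 4 = 5
depth(f(f(f(f(f(f(c))))))) = 1 + depth(f(f(f(f(f(c)))))) = 1 + 5 = 6

6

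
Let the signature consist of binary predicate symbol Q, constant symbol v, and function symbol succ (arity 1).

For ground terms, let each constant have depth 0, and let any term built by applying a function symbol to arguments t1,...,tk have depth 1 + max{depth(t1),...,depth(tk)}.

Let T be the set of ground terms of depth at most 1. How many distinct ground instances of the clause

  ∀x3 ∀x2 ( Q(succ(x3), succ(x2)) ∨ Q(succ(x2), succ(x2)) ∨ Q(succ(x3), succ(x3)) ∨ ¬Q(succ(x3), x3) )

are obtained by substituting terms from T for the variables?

4

Ground terms of depth ≤ 1:
  Count level by level. With function symbols succ/1, the terms of depth ≤ k are the 1 constant together with each function applied to depth-≤(k−1) tuples, so N_k = 1 + N_{k-1}.
  N_0 = 1
  N_1 = 1 + 1 = 2
  Explicitly: v, succ(v).
So there are 2 ground terms available for substitution.
Each of x3, x2 ranges independently over the available ground terms, and distinct assignments produce distinct instances.
Number of ground instances = 2^2 = 4.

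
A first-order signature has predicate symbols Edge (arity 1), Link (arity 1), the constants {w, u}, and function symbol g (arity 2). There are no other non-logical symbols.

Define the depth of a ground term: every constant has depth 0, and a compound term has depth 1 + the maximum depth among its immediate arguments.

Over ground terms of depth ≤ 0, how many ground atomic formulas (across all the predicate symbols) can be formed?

4

First count ground terms of depth ≤ 0.
Write N_k for the number of ground terms of depth ≤ k. A term of depth ≤ k is either a constant or a function symbol applied to arguments of depth ≤ k−1, so N_k = 2 + N_{k-1}^2.
N_0 = 2
So |H| = 2.
For each predicate symbol, the number of ground atoms is |H| raised to its arity; summing:
  Edge: 2;  Link: 2
Total ground atoms: 2 + 2 = 4.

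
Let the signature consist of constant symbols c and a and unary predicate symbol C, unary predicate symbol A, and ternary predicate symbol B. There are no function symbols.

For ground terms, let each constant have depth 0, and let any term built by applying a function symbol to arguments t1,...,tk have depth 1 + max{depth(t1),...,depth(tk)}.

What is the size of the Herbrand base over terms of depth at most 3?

First count ground terms of depth ≤ 3.
With no function symbols every ground term is a constant, so there are exactly 2 ground terms at every depth bound.
N_0 = 2
N_1 = 2
N_2 = 2
N_3 = 2
So |H| = 2.
Ground atoms are formed by filling each argument slot of a predicate with a term from H, so an r-ary predicate gives |H|^r atoms:
  C: 2;  A: 2;  B: 2^3 = 8
Total ground atoms: 2 + 2 + 8 = 12.

12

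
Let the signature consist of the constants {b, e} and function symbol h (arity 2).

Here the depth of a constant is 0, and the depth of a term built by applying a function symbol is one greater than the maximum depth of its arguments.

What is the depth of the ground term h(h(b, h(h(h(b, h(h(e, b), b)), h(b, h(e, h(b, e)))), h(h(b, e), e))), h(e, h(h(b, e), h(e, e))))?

7

depth(h(e, b)) = 1 + max(0, 0) = 1
depth(h(h(e, b), b)) = 1 + max(1, 0) = 2
depth(h(b, h(h(e, b), b))) = 1 + max(0, 2) = 3
depth(h(b, e)) = 1 + max(0, 0) = 1
depth(h(e, h(b, e))) = 1 + max(0, 1) = 2
depth(h(b, h(e, h(b, e)))) = 1 + max(0, 2) = 3
depth(h(h(b, h(h(e, b), b)), h(b, h(e, h(b, e))))) = 1 + max(3, 3) = 4
depth(h(h(b, e), e)) = 1 + max(1, 0) = 2
depth(h(h(h(b, h(h(e, b), b)), h(b, h(e, h(b, e)))), h(h(b, e), e))) = 1 + max(4, 2) = 5
depth(h(b, h(h(h(b, h(h(e, b), b)), h(b, h(e, h(b, e)))), h(h(b, e), e)))) = 1 + max(0, 5) = 6
depth(h(e, e)) = 1 + max(0, 0) = 1
depth(h(h(b, e), h(e, e))) = 1 + max(1, 1) = 2
depth(h(e, h(h(b, e), h(e, e)))) = 1 + max(0, 2) = 3
depth(h(h(b, h(h(h(b, h(h(e, b), b)), h(b, h(e, h(b, e)))), h(h(b, e), e))), h(e, h(h(b, e), h(e, e))))) = 1 + max(6, 3) = 7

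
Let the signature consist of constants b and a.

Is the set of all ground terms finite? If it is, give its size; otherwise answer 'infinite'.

There are no function symbols, so every ground term is one of the 2 constants.
The Herbrand universe is {b, a}, which is finite with 2 elements.

2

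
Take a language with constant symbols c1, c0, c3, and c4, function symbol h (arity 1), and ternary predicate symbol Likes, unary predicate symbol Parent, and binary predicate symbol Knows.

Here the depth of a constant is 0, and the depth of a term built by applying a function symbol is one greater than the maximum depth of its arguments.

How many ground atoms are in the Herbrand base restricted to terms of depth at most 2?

First count ground terms of depth ≤ 2.
Let N_k = |{terms of depth ≤ k}|. Then N_0 = 4 and N_k = 4 + N_{k-1} for k ≥ 1 (one summand per function symbol, arity giving the exponent).
N_0 = 4
N_1 = 4 + 4 = 8
N_2 = 4 + 8 = 12
So |H| = 12.
Each predicate of arity r yields |H|^r ground atoms (one per choice of an r-tuple from H):
  Likes: 12^3 = 1728;  Parent: 12;  Knows: 12^2 = 144
Total ground atoms: 1728 + 12 + 144 = 1884.

1884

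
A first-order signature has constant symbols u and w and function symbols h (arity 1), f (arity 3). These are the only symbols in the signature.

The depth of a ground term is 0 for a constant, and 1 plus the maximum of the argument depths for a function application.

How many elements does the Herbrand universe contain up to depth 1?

12

Let N_k = |{terms of depth ≤ k}|. Then N_0 = 2 and N_k = 2 + N_{k-1} + N_{k-1}^3 for k ≥ 1 (one summand per function symbol, arity giving the exponent).
N_0 = 2
N_1 = 2 + 2 + 2^3 = 12
Explicitly: u, w, h(u), h(w), f(u, u, u), f(u, u, w), f(u, w, u), f(u, w, w), f(w, u, u), f(w, u, w), f(w, w, u), f(w, w, w).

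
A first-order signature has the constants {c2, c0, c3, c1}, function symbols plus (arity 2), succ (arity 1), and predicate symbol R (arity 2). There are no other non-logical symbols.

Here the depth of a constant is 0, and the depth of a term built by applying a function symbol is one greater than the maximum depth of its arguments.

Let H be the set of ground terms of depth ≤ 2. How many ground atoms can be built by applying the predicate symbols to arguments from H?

364816

First count ground terms of depth ≤ 2.
Count level by level. With function symbols plus/2, succ/1, the terms of depth ≤ k are the 4 constants together with each function applied to depth-≤(k−1) tuples, so N_k = 4 + N_{k-1}^2 + N_{k-1}.
N_0 = 4
N_1 = 4 + 4^2 + 4 = 24
N_2 = 4 + 24^2 + 24 = 604
So |H| = 604.
A ground atom is a predicate applied to a tuple of terms from H, so the count is the sum over predicates of |H|^arity:
  R: 604^2 = 364816
Total ground atoms: 364816.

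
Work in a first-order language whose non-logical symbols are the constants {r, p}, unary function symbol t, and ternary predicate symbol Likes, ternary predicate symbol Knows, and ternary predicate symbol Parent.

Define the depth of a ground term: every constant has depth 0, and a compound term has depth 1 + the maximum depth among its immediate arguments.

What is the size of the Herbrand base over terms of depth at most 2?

First count ground terms of depth ≤ 2.
If N_k denotes the number of depth-≤k ground terms, the 2 constants give N_0 = 2, and each function symbol of arity r contributes N_{k-1}^r new terms at level k: N_k = 2 + N_{k-1}.
N_0 = 2
N_1 = 2 + 2 = 4
N_2 = 2 + 4 = 6
Explicitly: r, p, t(r), t(p), t(t(r)), t(t(p)).
So |H| = 6.
For each predicate symbol, the number of ground atoms is |H| raised to its arity; summing:
  Likes: 6^3 = 216;  Knows: 6^3 = 216;  Parent: 6^3 = 216
Total ground atoms: 216 + 216 + 216 = 648.

648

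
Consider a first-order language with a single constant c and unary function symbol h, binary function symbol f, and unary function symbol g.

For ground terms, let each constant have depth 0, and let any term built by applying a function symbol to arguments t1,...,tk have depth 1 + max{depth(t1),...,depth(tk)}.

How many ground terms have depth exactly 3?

Let N_k = |{terms of depth ≤ k}|. Then N_0 = 1 and N_k = 1 + N_{k-1} + N_{k-1}^2 + N_{k-1} for k ≥ 1 (one summand per function symbol, arity giving the exponent).
N_0 = 1
N_1 = 1 + 1 + 1^2 + 1 = 4
N_2 = 1 + 4 + 4^2 + 4 = 25
N_3 = 1 + 25 + 25^2 + 25 = 676
Terms of depth exactly 3: N_3 − N_2 = 676 − 25 = 651.

651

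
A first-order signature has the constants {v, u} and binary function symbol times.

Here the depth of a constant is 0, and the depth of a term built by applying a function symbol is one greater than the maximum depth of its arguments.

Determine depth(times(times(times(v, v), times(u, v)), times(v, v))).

depth(times(v, v)) = 1 + max(0, 0) = 1
depth(times(u, v)) = 1 + max(0, 0) = 1
depth(times(times(v, v), times(u, v))) = 1 + max(1, 1) = 2
depth(times(times(times(v, v), times(u, v)), times(v, v))) = 1 + max(2, 1) = 3

3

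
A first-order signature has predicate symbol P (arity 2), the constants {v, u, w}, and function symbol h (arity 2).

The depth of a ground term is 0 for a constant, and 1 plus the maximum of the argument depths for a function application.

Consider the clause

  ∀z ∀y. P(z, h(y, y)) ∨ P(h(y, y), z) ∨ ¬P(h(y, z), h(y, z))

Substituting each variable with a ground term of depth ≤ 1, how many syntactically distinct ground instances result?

144

Ground terms of depth ≤ 1:
  If N_k denotes the number of depth-≤k ground terms, the 3 constants give N_0 = 3, and each function symbol of arity r contributes N_{k-1}^r new terms at level k: N_k = 3 + N_{k-1}^2.
  N_0 = 3
  N_1 = 3 + 3^2 = 12
  Explicitly: v, u, w, h(v, v), h(v, u), h(v, w), h(u, v), h(u, u), h(u, w), h(w, v), h(w, u), h(w, w).
So there are 12 ground terms available for substitution.
There are 2 variables to instantiate (z, y), each occurring in at least one literal, so different choices give different ground instances.
Number of ground instances = 12^2 = 144.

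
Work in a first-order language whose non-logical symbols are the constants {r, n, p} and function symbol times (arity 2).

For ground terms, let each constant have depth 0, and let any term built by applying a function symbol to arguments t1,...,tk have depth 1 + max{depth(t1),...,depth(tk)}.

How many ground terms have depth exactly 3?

21465

If N_k denotes the number of depth-≤k ground terms, the 3 constants give N_0 = 3, and each function symbol of arity r contributes N_{k-1}^r new terms at level k: N_k = 3 + N_{k-1}^2.
N_0 = 3
N_1 = 3 + 3^2 = 12
N_2 = 3 + 12^2 = 147
N_3 = 3 + 147^2 = 21612
Terms of depth exactly 3: N_3 − N_2 = 21612 − 147 = 21465.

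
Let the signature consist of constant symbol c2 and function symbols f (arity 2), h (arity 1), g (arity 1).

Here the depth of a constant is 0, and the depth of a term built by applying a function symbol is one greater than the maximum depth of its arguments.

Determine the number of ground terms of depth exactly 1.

Count level by level. With function symbols f/2, h/1, g/1, the terms of depth ≤ k are the 1 constant together with each function applied to depth-≤(k−1) tuples, so N_k = 1 + N_{k-1}^2 + N_{k-1} + N_{k-1}.
N_0 = 1
N_1 = 1 + 1^2 + 1 + 1 = 4
Terms of depth exactly 1: N_1 − N_0 = 4 − 1 = 3.

3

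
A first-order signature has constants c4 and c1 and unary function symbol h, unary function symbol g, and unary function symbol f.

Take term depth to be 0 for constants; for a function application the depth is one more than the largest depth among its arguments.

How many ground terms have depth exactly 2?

18

Let N_k = |{terms of depth ≤ k}|. Then N_0 = 2 and N_k = 2 + N_{k-1} + N_{k-1} + N_{k-1} for k ≥ 1 (one summand per function symbol, arity giving the exponent).
N_0 = 2
N_1 = 2 + 2 + 2 + 2 = 8
N_2 = 2 + 8 + 8 + 8 = 26
Terms of depth exactly 2: N_2 − N_1 = 26 − 8 = 18.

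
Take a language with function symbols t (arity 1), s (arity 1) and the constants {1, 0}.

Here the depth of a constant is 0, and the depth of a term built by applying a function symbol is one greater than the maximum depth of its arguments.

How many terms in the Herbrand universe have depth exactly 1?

Write N_k for the number of ground terms of depth ≤ k. A term of depth ≤ k is either a constant or a function symbol applied to arguments of depth ≤ k−1, so N_k = 2 + N_{k-1} + N_{k-1}.
N_0 = 2
N_1 = 2 + 2 + 2 = 6
Terms of depth exactly 1: N_1 − N_0 = 6 − 2 = 4.

4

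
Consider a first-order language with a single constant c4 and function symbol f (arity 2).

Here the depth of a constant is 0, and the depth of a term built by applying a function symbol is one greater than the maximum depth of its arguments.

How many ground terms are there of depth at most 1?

Write N_k for the number of ground terms of depth ≤ k. A term of depth ≤ k is either a constant or a function symbol applied to arguments of depth ≤ k−1, so N_k = 1 + N_{k-1}^2.
N_0 = 1
N_1 = 1 + 1^2 = 2

2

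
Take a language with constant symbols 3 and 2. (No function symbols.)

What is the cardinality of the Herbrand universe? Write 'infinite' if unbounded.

There are no function symbols, so every ground term is one of the 2 constants.
The Herbrand universe is {3, 2}, which is finite with 2 elements.

2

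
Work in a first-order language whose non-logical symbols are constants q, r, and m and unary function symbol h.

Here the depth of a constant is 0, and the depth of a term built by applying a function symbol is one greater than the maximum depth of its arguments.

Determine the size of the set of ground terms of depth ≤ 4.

15

Let N_k count ground terms of depth at most k. Each non-constant term of depth ≤ k is some function symbol applied to depth-≤(k−1) arguments, giving N_k = 3 + N_{k-1}.
N_0 = 3
N_1 = 3 + 3 = 6
N_2 = 3 + 6 = 9
N_3 = 3 + 9 = 12
N_4 = 3 + 12 = 15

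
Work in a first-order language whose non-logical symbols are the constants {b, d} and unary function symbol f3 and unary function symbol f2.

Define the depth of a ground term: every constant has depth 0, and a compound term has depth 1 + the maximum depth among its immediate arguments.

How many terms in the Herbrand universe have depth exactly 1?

Let N_k count ground terms of depth at most k. Each non-constant term of depth ≤ k is some function symbol applied to depth-≤(k−1) arguments, giving N_k = 2 + N_{k-1} + N_{k-1}.
N_0 = 2
N_1 = 2 + 2 + 2 = 6
Terms of depth exactly 1: N_1 − N_0 = 6 − 2 = 4.

4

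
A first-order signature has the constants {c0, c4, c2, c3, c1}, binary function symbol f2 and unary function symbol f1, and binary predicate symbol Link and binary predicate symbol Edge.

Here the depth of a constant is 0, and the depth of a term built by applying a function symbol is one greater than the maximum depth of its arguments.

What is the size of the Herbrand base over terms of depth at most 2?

3200450

First count ground terms of depth ≤ 2.
Let N_k count ground terms of depth at most k. Each non-constant term of depth ≤ k is some function symbol applied to depth-≤(k−1) arguments, giving N_k = 5 + N_{k-1}^2 + N_{k-1}.
N_0 = 5
N_1 = 5 + 5^2 + 5 = 35
N_2 = 5 + 35^2 + 35 = 1265
So |H| = 1265.
Ground atoms are formed by filling each argument slot of a predicate with a term from H, so an r-ary predicate gives |H|^r atoms:
  Link: 1265^2 = 1600225;  Edge: 1265^2 = 1600225
Total ground atoms: 1600225 + 1600225 = 3200450.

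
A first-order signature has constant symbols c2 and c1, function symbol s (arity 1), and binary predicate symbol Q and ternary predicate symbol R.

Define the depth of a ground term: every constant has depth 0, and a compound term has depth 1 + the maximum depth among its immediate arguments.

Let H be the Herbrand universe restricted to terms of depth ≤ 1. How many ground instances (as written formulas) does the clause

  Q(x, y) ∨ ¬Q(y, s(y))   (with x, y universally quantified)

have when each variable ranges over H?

16

Ground terms of depth ≤ 1:
  Let N_k = |{terms of depth ≤ k}|. Then N_0 = 2 and N_k = 2 + N_{k-1} for k ≥ 1 (one summand per function symbol, arity giving the exponent).
  N_0 = 2
  N_1 = 2 + 2 = 4
  Explicitly: c2, c1, s(c2), s(c1).
So there are 4 ground terms available for substitution.
The clause has 2 distinct variables (x, y), each appearing in the body. In the free term algebra distinct substitutions yield syntactically distinct ground instances.
Number of ground instances = 4^2 = 16.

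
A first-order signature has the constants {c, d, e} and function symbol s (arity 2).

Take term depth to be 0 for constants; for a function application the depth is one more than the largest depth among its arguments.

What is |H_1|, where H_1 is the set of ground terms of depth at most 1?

If N_k denotes the number of depth-≤k ground terms, the 3 constants give N_0 = 3, and each function symbol of arity r contributes N_{k-1}^r new terms at level k: N_k = 3 + N_{k-1}^2.
N_0 = 3
N_1 = 3 + 3^2 = 12

12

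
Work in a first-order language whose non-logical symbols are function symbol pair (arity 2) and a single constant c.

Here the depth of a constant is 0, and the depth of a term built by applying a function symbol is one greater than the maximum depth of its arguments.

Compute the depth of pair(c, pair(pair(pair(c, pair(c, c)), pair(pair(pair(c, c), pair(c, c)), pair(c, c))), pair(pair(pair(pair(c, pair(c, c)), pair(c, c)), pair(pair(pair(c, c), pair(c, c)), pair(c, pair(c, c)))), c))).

7

depth(pair(c, c)) = 1 + max(0, 0) = 1
depth(pair(c, pair(c, c))) = 1 + max(0, 1) = 2
depth(pair(pair(c, c), pair(c, c))) = 1 + max(1, 1) = 2
depth(pair(pair(pair(c, c), pair(c, c)), pair(c, c))) = 1 + max(2, 1) = 3
depth(pair(pair(c, pair(c, c)), pair(pair(pair(c, c), pair(c, c)), pair(c, c)))) = 1 + max(2, 3) = 4
depth(pair(pair(c, pair(c, c)), pair(c, c))) = 1 + max(2, 1) = 3
depth(pair(pair(pair(c, c), pair(c, c)), pair(c, pair(c, c)))) = 1 + max(2, 2) = 3
depth(pair(pair(pair(c, pair(c, c)), pair(c, c)), pair(pair(pair(c, c), pair(c, c)), pair(c, pair(c, c))))) = 1 + max(3, 3) = 4
depth(pair(pair(pair(pair(c, pair(c, c)), pair(c, c)), pair(pair(pair(c, c), pair(c, c)), pair(c, pair(c, c)))), c)) = 1 + max(4, 0) = 5
depth(pair(pair(pair(c, pair(c, c)), pair(pair(pair(c, c), pair(c, c)), pair(c, c))), pair(pair(pair(pair(c, pair(c, c)), pair(c, c)), pair(pair(pair(c, c), pair(c, c)), pair(c, pair(c, c)))), c))) = 1 + max(4, 5) = 6
depth(pair(c, pair(pair(pair(c, pair(c, c)), pair(pair(pair(c, c), pair(c, c)), pair(c, c))), pair(pair(pair(pair(c, pair(c, c)), pair(c, c)), pair(pair(pair(c, c), pair(c, c)), pair(c, pair(c, c)))), c)))) = 1 + max(0, 6) = 7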